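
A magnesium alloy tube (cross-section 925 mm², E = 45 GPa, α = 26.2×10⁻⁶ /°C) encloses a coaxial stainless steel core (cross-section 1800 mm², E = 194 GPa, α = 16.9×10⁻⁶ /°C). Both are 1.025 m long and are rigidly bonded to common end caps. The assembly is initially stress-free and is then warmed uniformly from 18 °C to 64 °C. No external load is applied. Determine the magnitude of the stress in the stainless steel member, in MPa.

The magnesium alloy has the larger α, so on heating it would change length more than the stainless steel if both were free. The rigid plates force a common final length, so the magnesium alloy is put into compression and the stainless steel into tension, with equal and opposite forces P (no external load).
Equating the net (thermal + elastic) strains gives |α₁ − α₂|·ΔT = P·[1/(A₁E₁) + 1/(A₂E₂)].
|α₁ − α₂|·ΔT = 9.3×10⁻⁶ × 46 = 0.0004278.
1/(A₁E₁) + 1/(A₂E₂) = 1/(925×45×10³) + 1/(1800×194×10³) = 2.689×10⁻⁸ N⁻¹.
So P = 0.0004278 / 2.689×10⁻⁸ = 15.91 kN.
σ_{stainless steel} = P/A₂ = 15910/1800 = 8.839 MPa, tensile.

σ ≈ 8.84 MPa (tensile)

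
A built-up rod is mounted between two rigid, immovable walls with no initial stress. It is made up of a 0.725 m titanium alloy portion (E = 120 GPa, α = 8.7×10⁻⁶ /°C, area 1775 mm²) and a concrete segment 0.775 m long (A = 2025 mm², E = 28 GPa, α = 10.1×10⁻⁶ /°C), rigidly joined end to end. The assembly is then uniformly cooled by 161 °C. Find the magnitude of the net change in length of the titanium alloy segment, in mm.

Free thermal contraction of the whole bar: Σ αᵢΔT Lᵢ = 8.7×10⁻⁶×161×725 + 10.1×10⁻⁶×161×775 = 2.276 mm.
The walls prevent any net length change, so an axial force P (same in every segment) develops. Compatibility: P · Σ Lᵢ/(AᵢEᵢ) = δ_free.
Σ Lᵢ/(AᵢEᵢ) = 725/(1775×120×10³) + 775/(2025×28×10³) = 1.707×10⁻⁵ mm/N.
P = 2.276 / 1.707×10⁻⁵ = 133300 N = 133.3 kN, tensile.
For the titanium alloy segment, free thermal change = 8.7×10⁻⁶×161×725 = 1.016 mm and elastic change from P = 133300×725/(1775×120×10³) = 0.4537 mm; these oppose, so the net change is 0.562 mm (segment shortens).

|ΔL| ≈ 0.562 mm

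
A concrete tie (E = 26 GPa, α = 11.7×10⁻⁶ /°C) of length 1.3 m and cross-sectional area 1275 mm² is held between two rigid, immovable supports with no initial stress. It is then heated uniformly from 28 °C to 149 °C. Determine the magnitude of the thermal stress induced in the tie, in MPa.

σ ≈ 36.8 MPa (compressive)

With length fixed, the mechanical strain must cancel the thermal strain αΔT = 11.7×10⁻⁶ × 121 = 1415.7×10⁻⁶.
σ = EαΔT = 26×10³ × 11.7×10⁻⁶ × 121 = 36.81 MPa (compressive; the tie is trying to expand).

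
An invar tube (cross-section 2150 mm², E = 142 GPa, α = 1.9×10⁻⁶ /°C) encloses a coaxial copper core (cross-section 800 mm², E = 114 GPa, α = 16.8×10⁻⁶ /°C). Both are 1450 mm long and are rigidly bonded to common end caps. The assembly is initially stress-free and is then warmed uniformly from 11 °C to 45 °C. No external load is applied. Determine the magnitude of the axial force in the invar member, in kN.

P ≈ 35.6 kN (tensile in the invar)

Equilibrium of a rigid end plate with no external load gives equal and opposite internal forces ±P in the two members. Since α_{copper} > α_{invar}, heating drives the copper into compression and the invar into tension.
Compatibility of the two members (thermal + elastic change equal): (α₁ − α₂)ΔT = P·[1/(A₁E₁) + 1/(A₂E₂)].
|α₁ − α₂|·ΔT = 14.9×10⁻⁶ × 34 = 0.0005066.
1/(A₁E₁) + 1/(A₂E₂) = 1/(2150×142×10³) + 1/(800×114×10³) = 1.424×10⁻⁸ N⁻¹.
P = 0.0005066 / 1.424×10⁻⁸ = 35570 N = 35.57 kN.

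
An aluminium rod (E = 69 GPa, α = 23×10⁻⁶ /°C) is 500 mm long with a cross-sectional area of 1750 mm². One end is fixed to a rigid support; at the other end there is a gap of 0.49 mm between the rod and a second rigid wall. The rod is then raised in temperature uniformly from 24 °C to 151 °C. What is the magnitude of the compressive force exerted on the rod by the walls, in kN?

Free thermal elongation = αΔT L = 23×10⁻⁶ × 127 × 500 = 1.46 mm.
The gap closes (δ_free > 0.49 mm) and the wall then resists a further 1.46 − 0.49 = 0.9705 mm of expansion.
That suppressed elongation corresponds to σ = E·Δ/L = 69×10³ × 0.9705/500 = 133.9 MPa.
Force on the wall = σA = 133.9 × 1750 mm² = 234.4 kN.

P ≈ 234 kN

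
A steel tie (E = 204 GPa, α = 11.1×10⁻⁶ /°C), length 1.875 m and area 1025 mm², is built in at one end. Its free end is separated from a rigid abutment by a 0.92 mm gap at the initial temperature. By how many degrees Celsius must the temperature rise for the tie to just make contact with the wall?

ΔT ≈ 44.2 °C

The gap closes when αΔT L = 0.92 mm, since the tie is still unstressed at that instant.
So ΔT = g/(αL) = 0.92/(11.1×10⁻⁶ × 1875) = 44.2 °C.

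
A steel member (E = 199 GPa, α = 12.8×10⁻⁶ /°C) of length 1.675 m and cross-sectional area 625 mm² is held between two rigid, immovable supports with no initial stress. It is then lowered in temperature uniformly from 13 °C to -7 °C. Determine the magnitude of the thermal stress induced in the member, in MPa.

σ ≈ 50.9 MPa (tensile)

Because both ends are immovable the net strain is zero, and the suppressed thermal strain is αΔT = 12.8×10⁻⁶ × 20 = 256×10⁻⁶.
Hence σ = E·αΔT = 199×10³ × 256×10⁻⁶ = 50.94 MPa, tensile.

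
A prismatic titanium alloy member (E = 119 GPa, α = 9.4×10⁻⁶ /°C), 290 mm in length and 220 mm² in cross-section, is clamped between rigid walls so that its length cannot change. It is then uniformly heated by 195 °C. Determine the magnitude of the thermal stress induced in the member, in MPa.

With length fixed, the mechanical strain must cancel the thermal strain αΔT = 9.4×10⁻⁶ × 195 = 1833×10⁻⁶.
The stress required to suppress this strain is σ = Eε = 119×10³ × 1833×10⁻⁶ = 218.1 MPa, compressive since the member is trying to expand.

σ ≈ 218 MPa (compressive)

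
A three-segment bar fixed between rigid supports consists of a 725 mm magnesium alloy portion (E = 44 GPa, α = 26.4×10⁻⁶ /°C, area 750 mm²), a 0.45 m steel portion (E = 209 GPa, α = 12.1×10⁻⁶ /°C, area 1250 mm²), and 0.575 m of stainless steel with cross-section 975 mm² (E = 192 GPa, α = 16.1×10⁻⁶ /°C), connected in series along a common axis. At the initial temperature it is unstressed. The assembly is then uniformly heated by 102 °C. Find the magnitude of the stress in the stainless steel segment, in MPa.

Free thermal expansion of the whole bar: Σ αᵢΔT Lᵢ = 26.4×10⁻⁶×102×725 + 12.1×10⁻⁶×102×450 + 16.1×10⁻⁶×102×575 = 3.452 mm.
The walls prevent any net length change, so an axial force P (same in every segment) develops. Compatibility: P · Σ Lᵢ/(AᵢEᵢ) = δ_free.
Σ Lᵢ/(AᵢEᵢ) = 725/(750×44×10³) + 450/(1250×209×10³) + 575/(975×192×10³) = 2.676×10⁻⁵ mm/N.
P = 3.452 / 2.676×10⁻⁵ = 129000 N = 129 kN, compressive.
σ_{stainless steel} = P / A = 129000 / 975 = 132.3 MPa.

σ ≈ 132 MPa (compressive)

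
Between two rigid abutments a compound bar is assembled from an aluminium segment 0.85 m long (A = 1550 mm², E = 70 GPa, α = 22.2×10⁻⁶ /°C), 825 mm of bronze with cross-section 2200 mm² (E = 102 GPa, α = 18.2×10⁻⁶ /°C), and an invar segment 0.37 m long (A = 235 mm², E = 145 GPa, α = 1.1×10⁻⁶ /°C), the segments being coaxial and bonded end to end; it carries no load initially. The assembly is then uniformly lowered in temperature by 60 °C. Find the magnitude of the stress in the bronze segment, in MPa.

Free thermal contraction of the whole bar: Σ αᵢΔT Lᵢ = 22.2×10⁻⁶×60×850 + 18.2×10⁻⁶×60×825 + 1.1×10⁻⁶×60×370 = 2.058 mm.
The walls prevent any net length change, so an axial force P (same in every segment) develops. Compatibility: P · Σ Lᵢ/(AᵢEᵢ) = δ_free.
The series flexibility is Σ Lᵢ/(AᵢEᵢ) = 850/(1550×70×10³) + 825/(2200×102×10³) + 370/(235×145×10³) = 2.237×10⁻⁵ mm/N.
Hence P = δ_free / Σ(L/AE) = 2.058/2.237×10⁻⁵ = 91.98 kN (tensile).
σ_{bronze} = P / A = 91980 / 2200 = 41.81 MPa.

σ ≈ 41.8 MPa (tensile)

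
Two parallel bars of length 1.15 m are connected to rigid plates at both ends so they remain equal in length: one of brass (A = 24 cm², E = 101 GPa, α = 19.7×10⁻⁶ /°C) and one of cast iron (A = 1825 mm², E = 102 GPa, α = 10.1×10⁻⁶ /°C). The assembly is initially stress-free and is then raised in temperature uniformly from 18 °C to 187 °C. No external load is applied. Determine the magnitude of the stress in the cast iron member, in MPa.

σ ≈ 93.6 MPa (tensile)

Both members must finish at the same length. With the larger α, the brass tends to over-expand; the plates restrain it, putting the brass in compression and the cast iron in tension. With no external load the two internal forces are equal and opposite, magnitude P.
Equating the net (thermal + elastic) strains gives |α₁ − α₂|·ΔT = P·[1/(A₁E₁) + 1/(A₂E₂)].
|α₁ − α₂|·ΔT = 9.6×10⁻⁶ × 169 = 0.001622.
1/(A₁E₁) + 1/(A₂E₂) = 1/(2400×101×10³) + 1/(1825×102×10³) = 9.497×10⁻⁹ N⁻¹.
So P = 0.001622 / 9.497×10⁻⁹ = 170.8 kN.
σ_{cast iron} = P/A₂ = 170800/1825 = 93.6 MPa, tensile.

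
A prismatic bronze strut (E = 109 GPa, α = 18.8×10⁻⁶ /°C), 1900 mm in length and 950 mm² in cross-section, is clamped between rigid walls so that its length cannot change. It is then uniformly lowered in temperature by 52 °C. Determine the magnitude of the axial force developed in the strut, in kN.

With zero net strain, σ = E·αΔT = 109 GPa × 18.8×10⁻⁶ × 52 = 106.6 MPa.
Then P = σA = 106.6 × 950 mm² = 101.2 kN, tensile.

P ≈ 101 kN (tensile)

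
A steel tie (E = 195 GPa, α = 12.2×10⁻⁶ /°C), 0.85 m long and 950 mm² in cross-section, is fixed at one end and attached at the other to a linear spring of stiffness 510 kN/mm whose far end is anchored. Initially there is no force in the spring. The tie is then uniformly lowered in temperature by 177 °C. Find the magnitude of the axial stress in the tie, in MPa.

σ ≈ 295 MPa (tensile)

If the spring were absent the tie would shorten by αΔT L = 12.2×10⁻⁶ × 177 × 850 = 1.835 mm.
Let P be the tensile force in the spring. The tie extends elastically by PL/(AE) and the spring stretches by P/k; together these equal δ_free.
P [ L/(AE) + 1/k ] = δ_free → P [ 850/(950×195×10³) + 1/(510×10³) ] = 1.835.
P = 1.835 / 6.549×10⁻⁶ = 280300 N.
σ = P/A = 280300/950 = 295 MPa.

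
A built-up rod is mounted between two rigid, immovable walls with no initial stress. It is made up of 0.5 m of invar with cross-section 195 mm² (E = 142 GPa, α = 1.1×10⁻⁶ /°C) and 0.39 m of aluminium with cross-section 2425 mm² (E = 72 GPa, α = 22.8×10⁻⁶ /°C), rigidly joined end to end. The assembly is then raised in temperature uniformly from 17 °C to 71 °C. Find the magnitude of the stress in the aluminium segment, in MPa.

With the walls removed the bar would change length by δ_free = Σ αᵢΔT Lᵢ = 1.1×10⁻⁶×54×500 + 22.8×10⁻⁶×54×390 = 0.5099 mm.
The rigid supports impose zero overall length change; the single axial force P common to all segments must satisfy P Σ Lᵢ/(AᵢEᵢ) = δ_free.
Σ Lᵢ/(AᵢEᵢ) = 500/(195×142×10³) + 390/(2425×72×10³) = 2.029×10⁻⁵ mm/N.
So P = 0.5099 / 2.029×10⁻⁵ = 25.13 kN, compressive.
σ_{aluminium} = P / A = 25130 / 2425 = 10.36 MPa.

σ ≈ 10.4 MPa (compressive)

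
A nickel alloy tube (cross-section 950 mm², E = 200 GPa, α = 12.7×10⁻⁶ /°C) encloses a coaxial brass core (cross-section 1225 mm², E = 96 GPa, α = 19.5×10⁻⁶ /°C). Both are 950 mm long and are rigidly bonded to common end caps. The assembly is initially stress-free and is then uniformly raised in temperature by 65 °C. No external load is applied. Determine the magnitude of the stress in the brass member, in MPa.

Both members must finish at the same length. With the larger α, the brass tends to over-expand; the plates restrain it, putting the brass in compression and the nickel alloy in tension. With no external load the two internal forces are equal and opposite, magnitude P.
Equating the net (thermal + elastic) strains gives |α₁ − α₂|·ΔT = P·[1/(A₁E₁) + 1/(A₂E₂)].
|α₁ − α₂|·ΔT = 6.8×10⁻⁶ × 65 = 0.000442.
1/(A₁E₁) + 1/(A₂E₂) = 1/(950×200×10³) + 1/(1225×96×10³) = 1.377×10⁻⁸ N⁻¹.
P = 0.000442 / 1.377×10⁻⁸ = 32110 N = 32.11 kN.
σ_{brass} = P/A₂ = 32110/1225 = 26.21 MPa, compressive.

σ ≈ 26.2 MPa (compressive)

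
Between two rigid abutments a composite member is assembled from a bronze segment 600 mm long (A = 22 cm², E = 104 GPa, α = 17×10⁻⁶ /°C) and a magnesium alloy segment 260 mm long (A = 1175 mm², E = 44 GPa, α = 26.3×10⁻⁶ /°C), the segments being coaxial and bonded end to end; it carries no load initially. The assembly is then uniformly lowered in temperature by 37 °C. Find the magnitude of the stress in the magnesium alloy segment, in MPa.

If the supports were absent, the total length change would be Σ αᵢΔT Lᵢ = 17×10⁻⁶×37×600 + 26.3×10⁻⁶×37×260 = 0.6304 mm.
The rigid supports impose zero overall length change; the single axial force P common to all segments must satisfy P Σ Lᵢ/(AᵢEᵢ) = δ_free.
The series flexibility is Σ Lᵢ/(AᵢEᵢ) = 600/(2200×104×10³) + 260/(1175×44×10³) = 7.651×10⁻⁶ mm/N.
So P = 0.6304 / 7.651×10⁻⁶ = 82.39 kN, tensile.
σ_{magnesium alloy} = P / A = 82390 / 1175 = 70.12 MPa.

σ ≈ 70.1 MPa (tensile)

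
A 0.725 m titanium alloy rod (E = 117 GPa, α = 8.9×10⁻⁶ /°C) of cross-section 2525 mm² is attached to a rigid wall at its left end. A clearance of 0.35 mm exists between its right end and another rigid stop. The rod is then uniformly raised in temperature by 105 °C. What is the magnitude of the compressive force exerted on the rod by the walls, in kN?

P ≈ 133 kN

Unrestrained expansion: δ_free = αΔT L = 8.9×10⁻⁶ × 105 × 725 = 0.6775 mm.
The gap closes (δ_free > 0.35 mm) and the wall then resists a further 0.6775 − 0.35 = 0.3275 mm of expansion.
Compatibility: PL/(AE) = 0.3275 mm, so σ = P/A = E × (0.3275/725) = 52.85 MPa.
Force on the wall = σA = 52.85 × 2525 mm² = 133.5 kN.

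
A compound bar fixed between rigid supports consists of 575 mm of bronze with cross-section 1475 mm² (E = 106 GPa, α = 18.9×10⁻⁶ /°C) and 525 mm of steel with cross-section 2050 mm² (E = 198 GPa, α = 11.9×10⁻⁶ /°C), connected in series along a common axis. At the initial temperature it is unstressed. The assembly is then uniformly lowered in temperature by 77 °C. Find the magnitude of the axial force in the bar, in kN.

P ≈ 265 kN (tensile)

With the walls removed the bar would change length by δ_free = Σ αᵢΔT Lᵢ = 18.9×10⁻⁶×77×575 + 11.9×10⁻⁶×77×525 = 1.318 mm.
The rigid supports impose zero overall length change; the single axial force P common to all segments must satisfy P Σ Lᵢ/(AᵢEᵢ) = δ_free.
The series flexibility is Σ Lᵢ/(AᵢEᵢ) = 575/(1475×106×10³) + 525/(2050×198×10³) = 4.971×10⁻⁶ mm/N.
Hence P = δ_free / Σ(L/AE) = 1.318/4.971×10⁻⁶ = 265.1 kN (tensile).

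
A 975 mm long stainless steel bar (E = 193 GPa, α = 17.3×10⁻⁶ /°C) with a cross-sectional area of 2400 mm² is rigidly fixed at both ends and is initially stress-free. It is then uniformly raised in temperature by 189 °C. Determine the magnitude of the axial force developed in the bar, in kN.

Full restraint means ε = 0, so the stress is σ = EαΔT = 193×10³ × 17.3×10⁻⁶ × 189 = 631.1 MPa.
Then P = σA = 631.1 × 2400 mm² = 1515 kN, compressive.

P ≈ 1510 kN (compressive)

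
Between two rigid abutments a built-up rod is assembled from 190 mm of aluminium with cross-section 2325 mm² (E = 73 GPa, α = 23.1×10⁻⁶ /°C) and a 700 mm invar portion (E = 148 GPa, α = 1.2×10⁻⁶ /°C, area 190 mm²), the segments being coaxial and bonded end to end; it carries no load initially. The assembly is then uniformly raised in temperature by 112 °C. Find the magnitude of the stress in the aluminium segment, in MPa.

Free thermal expansion of the whole bar: Σ αᵢΔT Lᵢ = 23.1×10⁻⁶×112×190 + 1.2×10⁻⁶×112×700 = 0.5856 mm.
Since the ends are fixed, an axial force P builds up, equal in every segment, with P · Σ Lᵢ/(AᵢEᵢ) = δ_free.
The series flexibility is Σ Lᵢ/(AᵢEᵢ) = 190/(2325×73×10³) + 700/(190×148×10³) = 2.601×10⁻⁵ mm/N.
So P = 0.5856 / 2.601×10⁻⁵ = 22.51 kN, compressive.
σ_{aluminium} = P / A = 22510 / 2325 = 9.683 MPa.

σ ≈ 9.68 MPa (compressive)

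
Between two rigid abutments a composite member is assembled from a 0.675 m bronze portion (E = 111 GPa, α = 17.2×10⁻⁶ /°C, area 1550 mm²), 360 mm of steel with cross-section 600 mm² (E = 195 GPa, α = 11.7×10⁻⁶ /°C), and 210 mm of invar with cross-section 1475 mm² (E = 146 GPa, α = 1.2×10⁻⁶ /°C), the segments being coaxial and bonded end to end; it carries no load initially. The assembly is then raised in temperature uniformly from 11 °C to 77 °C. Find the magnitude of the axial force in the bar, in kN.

P ≈ 133 kN (compressive)

With the walls removed the bar would change length by δ_free = Σ αᵢΔT Lᵢ = 17.2×10⁻⁶×66×675 + 11.7×10⁻⁶×66×360 + 1.2×10⁻⁶×66×210 = 1.061 mm.
The walls prevent any net length change, so an axial force P (same in every segment) develops. Compatibility: P · Σ Lᵢ/(AᵢEᵢ) = δ_free.
Σ Lᵢ/(AᵢEᵢ) = 675/(1550×111×10³) + 360/(600×195×10³) + 210/(1475×146×10³) = 7.975×10⁻⁶ mm/N.
Hence P = δ_free / Σ(L/AE) = 1.061/7.975×10⁻⁶ = 133 kN (compressive).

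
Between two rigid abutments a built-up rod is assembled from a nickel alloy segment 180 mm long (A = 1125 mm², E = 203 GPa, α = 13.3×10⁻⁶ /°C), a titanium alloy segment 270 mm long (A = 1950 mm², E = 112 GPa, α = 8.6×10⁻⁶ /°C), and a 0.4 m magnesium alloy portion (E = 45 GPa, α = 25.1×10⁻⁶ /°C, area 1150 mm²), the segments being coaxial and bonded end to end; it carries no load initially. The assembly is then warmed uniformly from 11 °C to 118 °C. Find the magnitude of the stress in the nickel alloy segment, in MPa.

Free thermal expansion of the whole bar: Σ αᵢΔT Lᵢ = 13.3×10⁻⁶×107×180 + 8.6×10⁻⁶×107×270 + 25.1×10⁻⁶×107×400 = 1.579 mm.
Since the ends are fixed, an axial force P builds up, equal in every segment, with P · Σ Lᵢ/(AᵢEᵢ) = δ_free.
Σ Lᵢ/(AᵢEᵢ) = 180/(1125×203×10³) + 270/(1950×112×10³) + 400/(1150×45×10³) = 9.754×10⁻⁶ mm/N.
P = 1.579 / 9.754×10⁻⁶ = 161900 N = 161.9 kN, compressive.
σ_{nickel alloy} = P / A = 161900 / 1125 = 143.9 MPa.

σ ≈ 144 MPa (compressive)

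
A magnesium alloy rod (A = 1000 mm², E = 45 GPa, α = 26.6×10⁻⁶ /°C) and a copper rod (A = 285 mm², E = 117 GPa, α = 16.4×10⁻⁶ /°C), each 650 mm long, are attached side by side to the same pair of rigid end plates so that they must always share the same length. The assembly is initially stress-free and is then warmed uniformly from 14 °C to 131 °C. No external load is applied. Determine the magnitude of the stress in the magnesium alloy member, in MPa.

The magnesium alloy has the larger α, so on heating it would change length more than the copper if both were free. The rigid plates force a common final length, so the magnesium alloy is put into compression and the copper into tension, with equal and opposite forces P (no external load).
Compatibility of the two members (thermal + elastic change equal): (α₁ − α₂)ΔT = P·[1/(A₁E₁) + 1/(A₂E₂)].
|α₁ − α₂|·ΔT = 10.2×10⁻⁶ × 117 = 0.001193.
1/(A₁E₁) + 1/(A₂E₂) = 1/(1000×45×10³) + 1/(285×117×10³) = 5.221×10⁻⁸ N⁻¹.
P = 0.001193 / 5.221×10⁻⁸ = 22860 N = 22.86 kN.
σ_{magnesium alloy} = P/A₁ = 22860/1000 = 22.86 MPa, compressive.

σ ≈ 22.9 MPa (compressive)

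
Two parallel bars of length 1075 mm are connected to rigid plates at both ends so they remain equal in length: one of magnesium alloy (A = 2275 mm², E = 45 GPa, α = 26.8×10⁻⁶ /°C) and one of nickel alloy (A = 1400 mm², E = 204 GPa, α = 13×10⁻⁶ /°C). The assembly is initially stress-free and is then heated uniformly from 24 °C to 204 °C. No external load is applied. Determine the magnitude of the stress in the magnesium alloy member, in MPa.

Equilibrium of a rigid end plate with no external load gives equal and opposite internal forces ±P in the two members. Since α_{magnesium alloy} > α_{nickel alloy}, heating drives the magnesium alloy into compression and the nickel alloy into tension.
Setting the final lengths equal and cancelling L: (α₁ − α₂)ΔT = P/(A₁E₁) + P/(A₂E₂).
|α₁ − α₂|·ΔT = 13.8×10⁻⁶ × 180 = 0.002484.
1/(A₁E₁) + 1/(A₂E₂) = 1/(2275×45×10³) + 1/(1400×204×10³) = 1.327×10⁻⁸ N⁻¹.
P = 0.002484 / 1.327×10⁻⁸ = 187200 N = 187.2 kN.
σ_{magnesium alloy} = P/A₁ = 187200/2275 = 82.28 MPa, compressive.

σ ≈ 82.3 MPa (compressive)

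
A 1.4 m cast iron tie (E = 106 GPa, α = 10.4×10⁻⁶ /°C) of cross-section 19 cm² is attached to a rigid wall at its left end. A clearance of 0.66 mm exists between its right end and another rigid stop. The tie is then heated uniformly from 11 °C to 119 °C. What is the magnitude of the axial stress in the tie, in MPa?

Free thermal elongation = αΔT L = 10.4×10⁻⁶ × 108 × 1400 = 1.572 mm.
After closing the 0.66 mm clearance, 1.572 − 0.66 = 0.9125 mm of expansion remains to be suppressed by the wall.
So σ = E(δ_free − g)/L = 106×10³ × 0.9125/1400 = 69.09 MPa.

σ ≈ 69.1 MPa (compressive)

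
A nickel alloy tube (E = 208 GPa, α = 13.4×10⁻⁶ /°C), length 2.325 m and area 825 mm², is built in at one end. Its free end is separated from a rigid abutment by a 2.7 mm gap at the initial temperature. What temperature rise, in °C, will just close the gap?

ΔT ≈ 86.7 °C

Contact occurs when the free expansion equals the gap: αΔT L = 2.7 mm.
So ΔT = g/(αL) = 2.7/(13.4×10⁻⁶ × 2325) = 86.66 °C.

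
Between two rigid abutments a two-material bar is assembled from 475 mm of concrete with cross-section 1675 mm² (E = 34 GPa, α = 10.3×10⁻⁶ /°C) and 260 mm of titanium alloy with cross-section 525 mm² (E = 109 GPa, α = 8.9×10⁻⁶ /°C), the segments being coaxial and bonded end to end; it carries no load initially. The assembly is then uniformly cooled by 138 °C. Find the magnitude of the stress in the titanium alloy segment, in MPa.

σ ≈ 147 MPa (tensile)

If the supports were absent, the total length change would be Σ αᵢΔT Lᵢ = 10.3×10⁻⁶×138×475 + 8.9×10⁻⁶×138×260 = 0.9945 mm.
The rigid supports impose zero overall length change; the single axial force P common to all segments must satisfy P Σ Lᵢ/(AᵢEᵢ) = δ_free.
Σ Lᵢ/(AᵢEᵢ) = 475/(1675×34×10³) + 260/(525×109×10³) = 1.288×10⁻⁵ mm/N.
Hence P = δ_free / Σ(L/AE) = 0.9945/1.288×10⁻⁵ = 77.19 kN (tensile).
σ_{titanium alloy} = P / A = 77190 / 525 = 147 MPa.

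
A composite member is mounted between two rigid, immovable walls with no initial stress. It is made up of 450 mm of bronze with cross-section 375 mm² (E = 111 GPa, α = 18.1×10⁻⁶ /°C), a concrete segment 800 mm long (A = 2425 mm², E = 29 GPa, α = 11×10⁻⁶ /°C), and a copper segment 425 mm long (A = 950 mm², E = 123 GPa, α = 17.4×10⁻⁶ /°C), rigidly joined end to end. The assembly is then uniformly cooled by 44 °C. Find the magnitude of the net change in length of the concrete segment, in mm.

With the walls removed the bar would change length by δ_free = Σ αᵢΔT Lᵢ = 18.1×10⁻⁶×44×450 + 11×10⁻⁶×44×800 + 17.4×10⁻⁶×44×425 = 1.071 mm.
Since the ends are fixed, an axial force P builds up, equal in every segment, with P · Σ Lᵢ/(AᵢEᵢ) = δ_free.
Σ Lᵢ/(AᵢEᵢ) = 450/(375×111×10³) + 800/(2425×29×10³) + 425/(950×123×10³) = 2.582×10⁻⁵ mm/N.
So P = 1.071 / 2.582×10⁻⁵ = 41.47 kN, tensile.
For the concrete segment, free thermal change = 11×10⁻⁶×44×800 = 0.3872 mm and elastic change from P = 41470×800/(2425×29×10³) = 0.4718 mm; these oppose, so the net change is 0.0846 mm (segment lengthens).

|ΔL| ≈ 0.0846 mm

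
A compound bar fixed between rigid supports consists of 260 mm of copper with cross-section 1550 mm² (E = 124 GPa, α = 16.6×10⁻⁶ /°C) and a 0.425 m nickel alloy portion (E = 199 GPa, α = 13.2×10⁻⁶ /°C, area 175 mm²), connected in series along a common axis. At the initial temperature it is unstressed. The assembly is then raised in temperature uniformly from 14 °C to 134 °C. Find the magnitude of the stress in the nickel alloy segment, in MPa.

Free thermal expansion of the whole bar: Σ αᵢΔT Lᵢ = 16.6×10⁻⁶×120×260 + 13.2×10⁻⁶×120×425 = 1.191 mm.
The rigid supports impose zero overall length change; the single axial force P common to all segments must satisfy P Σ Lᵢ/(AᵢEᵢ) = δ_free.
Σ Lᵢ/(AᵢEᵢ) = 260/(1550×124×10³) + 425/(175×199×10³) = 1.356×10⁻⁵ mm/N.
So P = 1.191 / 1.356×10⁻⁵ = 87.86 kN, compressive.
σ_{nickel alloy} = P / A = 87860 / 175 = 502.1 MPa.

σ ≈ 502 MPa (compressive)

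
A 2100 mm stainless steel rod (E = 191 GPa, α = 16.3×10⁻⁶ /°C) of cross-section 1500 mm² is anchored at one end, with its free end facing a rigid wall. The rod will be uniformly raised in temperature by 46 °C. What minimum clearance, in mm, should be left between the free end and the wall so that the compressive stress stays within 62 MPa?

With no wall the rod would lengthen by αΔT L = 16.3×10⁻⁶ × 46 × 2100 = 1.575 mm.
A stress of 62 MPa corresponds to the wall pushing the rod back by σL/E = 62×2100/(191×10³) = 0.6817 mm.
The gap must absorb the remainder: g_min = 1.575 − 0.6817 = 0.8929 mm.

g ≈ 0.893 mm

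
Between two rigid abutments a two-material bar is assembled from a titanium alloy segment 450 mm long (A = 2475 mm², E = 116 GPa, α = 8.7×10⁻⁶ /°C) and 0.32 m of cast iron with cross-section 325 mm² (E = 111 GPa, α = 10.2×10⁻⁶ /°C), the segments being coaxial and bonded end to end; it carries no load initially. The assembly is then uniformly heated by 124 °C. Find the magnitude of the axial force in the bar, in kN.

P ≈ 85.3 kN (compressive)

Free thermal expansion of the whole bar: Σ αᵢΔT Lᵢ = 8.7×10⁻⁶×124×450 + 10.2×10⁻⁶×124×320 = 0.8902 mm.
The walls prevent any net length change, so an axial force P (same in every segment) develops. Compatibility: P · Σ Lᵢ/(AᵢEᵢ) = δ_free.
Σ Lᵢ/(AᵢEᵢ) = 450/(2475×116×10³) + 320/(325×111×10³) = 1.044×10⁻⁵ mm/N.
Hence P = δ_free / Σ(L/AE) = 0.8902/1.044×10⁻⁵ = 85.29 kN (compressive).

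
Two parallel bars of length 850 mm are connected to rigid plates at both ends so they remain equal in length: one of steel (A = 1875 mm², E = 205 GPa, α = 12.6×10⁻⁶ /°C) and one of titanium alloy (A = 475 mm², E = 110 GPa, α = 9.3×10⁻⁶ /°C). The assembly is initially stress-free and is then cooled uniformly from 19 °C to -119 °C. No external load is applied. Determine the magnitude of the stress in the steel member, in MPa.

Both members must finish at the same length. With the larger α, the steel tends to over-contract; the plates restrain it, putting the steel in tension and the titanium alloy in compression. With no external load the two internal forces are equal and opposite, magnitude P.
Setting the final lengths equal and cancelling L: (α₁ − α₂)ΔT = P/(A₁E₁) + P/(A₂E₂).
|α₁ − α₂|·ΔT = 3.3×10⁻⁶ × 138 = 0.0004554.
1/(A₁E₁) + 1/(A₂E₂) = 1/(1875×205×10³) + 1/(475×110×10³) = 2.174×10⁻⁸ N⁻¹.
P = 0.0004554 / 2.174×10⁻⁸ = 20950 N = 20.95 kN.
σ_{steel} = P/A₁ = 20950/1875 = 11.17 MPa, tensile.

σ ≈ 11.2 MPa (tensile)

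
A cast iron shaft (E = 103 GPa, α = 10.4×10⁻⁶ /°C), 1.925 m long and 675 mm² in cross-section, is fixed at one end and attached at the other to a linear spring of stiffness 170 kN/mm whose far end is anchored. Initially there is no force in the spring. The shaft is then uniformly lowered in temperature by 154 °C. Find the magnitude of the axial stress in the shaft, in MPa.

σ ≈ 136 MPa (tensile)

The unrestrained thermal change is αΔT L = 10.4×10⁻⁶ × 154 × 1925 = 3.083 mm.
With a force P in the spring, the elastic change of the shaft is PL/(AE) and that of the spring is P/k; compatibility requires their sum to equal δ_free.
So P = δ_free / [L/(AE) + 1/k] = 3.083 / [ 1925/(675×103×10³) + 1/(170×10³) ].
P = 3.083 / 3.357×10⁻⁵ = 91840 N.
σ = P/A = 91840/675 = 136.1 MPa.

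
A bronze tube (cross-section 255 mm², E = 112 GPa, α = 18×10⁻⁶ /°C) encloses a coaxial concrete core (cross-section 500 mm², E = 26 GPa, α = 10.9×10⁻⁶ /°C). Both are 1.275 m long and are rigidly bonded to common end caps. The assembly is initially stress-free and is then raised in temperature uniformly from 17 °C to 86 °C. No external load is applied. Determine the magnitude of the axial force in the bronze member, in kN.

P ≈ 4.38 kN (compressive in the bronze)

Equilibrium of a rigid end plate with no external load gives equal and opposite internal forces ±P in the two members. Since α_{bronze} > α_{concrete}, heating drives the bronze into compression and the concrete into tension.
Equating the net (thermal + elastic) strains gives |α₁ − α₂|·ΔT = P·[1/(A₁E₁) + 1/(A₂E₂)].
|α₁ − α₂|·ΔT = 7.1×10⁻⁶ × 69 = 0.0004899.
1/(A₁E₁) + 1/(A₂E₂) = 1/(255×112×10³) + 1/(500×26×10³) = 1.119×10⁻⁷ N⁻¹.
P = 0.0004899 / 1.119×10⁻⁷ = 4377 N = 4.377 kN.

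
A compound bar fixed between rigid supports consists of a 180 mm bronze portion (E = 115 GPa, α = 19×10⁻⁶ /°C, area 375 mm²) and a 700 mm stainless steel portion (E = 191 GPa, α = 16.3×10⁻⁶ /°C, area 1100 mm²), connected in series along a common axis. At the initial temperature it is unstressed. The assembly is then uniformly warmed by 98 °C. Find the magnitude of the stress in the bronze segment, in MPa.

If the supports were absent, the total length change would be Σ αᵢΔT Lᵢ = 19×10⁻⁶×98×180 + 16.3×10⁻⁶×98×700 = 1.453 mm.
Since the ends are fixed, an axial force P builds up, equal in every segment, with P · Σ Lᵢ/(AᵢEᵢ) = δ_free.
Σ Lᵢ/(AᵢEᵢ) = 180/(375×115×10³) + 700/(1100×191×10³) = 7.506×10⁻⁶ mm/N.
Hence P = δ_free / Σ(L/AE) = 1.453/7.506×10⁻⁶ = 193.6 kN (compressive).
σ_{bronze} = P / A = 193600 / 375 = 516.4 MPa.

σ ≈ 516 MPa (compressive)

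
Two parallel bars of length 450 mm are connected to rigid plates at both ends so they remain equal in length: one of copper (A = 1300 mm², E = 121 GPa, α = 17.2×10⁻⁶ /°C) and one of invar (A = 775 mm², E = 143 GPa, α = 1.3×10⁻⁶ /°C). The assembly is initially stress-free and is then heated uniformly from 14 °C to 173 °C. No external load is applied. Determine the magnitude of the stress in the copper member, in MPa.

Both members must finish at the same length. With the larger α, the copper tends to over-expand; the plates restrain it, putting the copper in compression and the invar in tension. With no external load the two internal forces are equal and opposite, magnitude P.
Setting the final lengths equal and cancelling L: (α₁ − α₂)ΔT = P/(A₁E₁) + P/(A₂E₂).
|α₁ − α₂|·ΔT = 15.9×10⁻⁶ × 159 = 0.002528.
1/(A₁E₁) + 1/(A₂E₂) = 1/(1300×121×10³) + 1/(775×143×10³) = 1.538×10⁻⁸ N⁻¹.
P = 0.002528 / 1.538×10⁻⁸ = 164400 N = 164.4 kN.
σ_{copper} = P/A₁ = 164400/1300 = 126.4 MPa, compressive.

σ ≈ 126 MPa (compressive)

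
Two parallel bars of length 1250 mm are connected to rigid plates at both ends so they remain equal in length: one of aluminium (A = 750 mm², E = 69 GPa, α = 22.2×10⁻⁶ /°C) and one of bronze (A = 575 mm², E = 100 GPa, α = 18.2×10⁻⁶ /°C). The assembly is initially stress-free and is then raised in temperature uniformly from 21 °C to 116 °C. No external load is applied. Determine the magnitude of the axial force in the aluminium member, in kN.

The aluminium has the larger α, so on heating it would change length more than the bronze if both were free. The rigid plates force a common final length, so the aluminium is put into compression and the bronze into tension, with equal and opposite forces P (no external load).
Setting the final lengths equal and cancelling L: (α₁ − α₂)ΔT = P/(A₁E₁) + P/(A₂E₂).
|α₁ − α₂|·ΔT = 4×10⁻⁶ × 95 = 0.00038.
1/(A₁E₁) + 1/(A₂E₂) = 1/(750×69×10³) + 1/(575×100×10³) = 3.671×10⁻⁸ N⁻¹.
So P = 0.00038 / 3.671×10⁻⁸ = 10.35 kN.

P ≈ 10.3 kN (compressive in the aluminium)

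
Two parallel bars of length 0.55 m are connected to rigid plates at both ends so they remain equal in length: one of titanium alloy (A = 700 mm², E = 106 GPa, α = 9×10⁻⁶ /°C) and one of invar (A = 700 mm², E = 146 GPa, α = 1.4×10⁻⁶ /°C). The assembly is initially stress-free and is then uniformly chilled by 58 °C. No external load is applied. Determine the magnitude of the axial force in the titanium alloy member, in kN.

P ≈ 18.9 kN (tensile in the titanium alloy)

The titanium alloy has the larger α, so on cooling it would change length more than the invar if both were free. The rigid plates force a common final length, so the titanium alloy is put into tension and the invar into compression, with equal and opposite forces P (no external load).
Compatibility of the two members (thermal + elastic change equal): (α₁ − α₂)ΔT = P·[1/(A₁E₁) + 1/(A₂E₂)].
|α₁ − α₂|·ΔT = 7.6×10⁻⁶ × 58 = 0.0004408.
1/(A₁E₁) + 1/(A₂E₂) = 1/(700×106×10³) + 1/(700×146×10³) = 2.326×10⁻⁸ N⁻¹.
So P = 0.0004408 / 2.326×10⁻⁸ = 18.95 kN.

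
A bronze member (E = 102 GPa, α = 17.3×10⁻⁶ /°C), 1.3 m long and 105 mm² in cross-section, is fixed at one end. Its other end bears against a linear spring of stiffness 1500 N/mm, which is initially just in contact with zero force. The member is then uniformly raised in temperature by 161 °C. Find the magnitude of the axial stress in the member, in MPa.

σ ≈ 43.8 MPa (compressive)

The unrestrained thermal change is αΔT L = 17.3×10⁻⁶ × 161 × 1300 = 3.621 mm.
With a force P in the spring, the elastic change of the member is PL/(AE) and that of the spring is P/k; compatibility requires their sum to equal δ_free.
So P = δ_free / [L/(AE) + 1/k] = 3.621 / [ 1300/(105×102×10³) + 1/(1500) ].
P = 3.621 / 0.000788 = 4595 N.
σ = P/A = 4595/105 = 43.76 MPa.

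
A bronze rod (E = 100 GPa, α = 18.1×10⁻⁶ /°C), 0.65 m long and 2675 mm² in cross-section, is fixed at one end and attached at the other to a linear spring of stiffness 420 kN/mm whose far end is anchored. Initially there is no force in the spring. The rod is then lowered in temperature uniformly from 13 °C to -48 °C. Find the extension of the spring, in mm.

Free thermal contraction: δ_free = αΔT L = 18.1×10⁻⁶ × 61 × 650 = 0.7177 mm.
Let P be the tensile force in the spring. The rod extends elastically by PL/(AE) and the spring stretches by P/k; together these equal δ_free.
So P = δ_free / [L/(AE) + 1/k] = 0.7177 / [ 650/(2675×100×10³) + 1/(420×10³) ].
P = 0.7177 / 4.811×10⁻⁶ = 149200 N.
Spring extension = P/k = 149200/(420×10³) = 0.3552 mm.

δ ≈ 0.355 mm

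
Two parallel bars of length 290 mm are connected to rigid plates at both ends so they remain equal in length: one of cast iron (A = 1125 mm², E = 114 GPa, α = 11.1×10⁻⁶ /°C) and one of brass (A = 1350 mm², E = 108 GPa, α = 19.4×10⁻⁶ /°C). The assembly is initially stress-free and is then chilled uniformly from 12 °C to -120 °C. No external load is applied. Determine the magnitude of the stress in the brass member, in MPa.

σ ≈ 55.4 MPa (tensile)

Equilibrium of a rigid end plate with no external load gives equal and opposite internal forces ±P in the two members. Since α_{brass} > α_{cast iron}, cooling drives the brass into tension and the cast iron into compression.
Equating the net (thermal + elastic) strains gives |α₁ − α₂|·ΔT = P·[1/(A₁E₁) + 1/(A₂E₂)].
|α₁ − α₂|·ΔT = 8.3×10⁻⁶ × 132 = 0.001096.
1/(A₁E₁) + 1/(A₂E₂) = 1/(1125×114×10³) + 1/(1350×108×10³) = 1.466×10⁻⁸ N⁻¹.
So P = 0.001096 / 1.466×10⁻⁸ = 74.75 kN.
σ_{brass} = P/A₂ = 74750/1350 = 55.37 MPa, tensile.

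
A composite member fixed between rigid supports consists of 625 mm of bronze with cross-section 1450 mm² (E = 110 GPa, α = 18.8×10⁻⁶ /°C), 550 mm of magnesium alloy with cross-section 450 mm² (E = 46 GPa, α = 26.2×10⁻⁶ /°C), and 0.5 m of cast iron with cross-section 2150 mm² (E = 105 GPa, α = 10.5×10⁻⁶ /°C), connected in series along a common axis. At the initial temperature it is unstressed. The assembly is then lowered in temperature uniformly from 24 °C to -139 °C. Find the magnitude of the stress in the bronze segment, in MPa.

σ ≈ 108 MPa (tensile)

If the supports were absent, the total length change would be Σ αᵢΔT Lᵢ = 18.8×10⁻⁶×163×625 + 26.2×10⁻⁶×163×550 + 10.5×10⁻⁶×163×500 = 5.12 mm.
The rigid supports impose zero overall length change; the single axial force P common to all segments must satisfy P Σ Lᵢ/(AᵢEᵢ) = δ_free.
The series flexibility is Σ Lᵢ/(AᵢEᵢ) = 625/(1450×110×10³) + 550/(450×46×10³) + 500/(2150×105×10³) = 3.27×10⁻⁵ mm/N.
P = 5.12 / 3.27×10⁻⁵ = 156600 N = 156.6 kN, tensile.
σ_{bronze} = P / A = 156600 / 1450 = 108 MPa.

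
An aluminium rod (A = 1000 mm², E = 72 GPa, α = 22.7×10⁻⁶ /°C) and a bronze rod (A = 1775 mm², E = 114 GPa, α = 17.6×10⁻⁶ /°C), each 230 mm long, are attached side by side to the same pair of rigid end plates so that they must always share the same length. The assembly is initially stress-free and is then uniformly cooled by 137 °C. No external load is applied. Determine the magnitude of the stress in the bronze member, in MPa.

σ ≈ 20.9 MPa (compressive)

Both members must finish at the same length. With the larger α, the aluminium tends to over-contract; the plates restrain it, putting the aluminium in tension and the bronze in compression. With no external load the two internal forces are equal and opposite, magnitude P.
Setting the final lengths equal and cancelling L: (α₁ − α₂)ΔT = P/(A₁E₁) + P/(A₂E₂).
|α₁ − α₂|·ΔT = 5.1×10⁻⁶ × 137 = 0.0006987.
1/(A₁E₁) + 1/(A₂E₂) = 1/(1000×72×10³) + 1/(1775×114×10³) = 1.883×10⁻⁸ N⁻¹.
P = 0.0006987 / 1.883×10⁻⁸ = 37100 N = 37.1 kN.
σ_{bronze} = P/A₂ = 37100/1775 = 20.9 MPa, compressive.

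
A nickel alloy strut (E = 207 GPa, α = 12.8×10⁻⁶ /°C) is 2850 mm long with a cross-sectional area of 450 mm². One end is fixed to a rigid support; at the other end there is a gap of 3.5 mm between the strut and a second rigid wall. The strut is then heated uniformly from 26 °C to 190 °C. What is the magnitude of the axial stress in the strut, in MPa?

Free thermal elongation = αΔT L = 12.8×10⁻⁶ × 164 × 2850 = 5.983 mm.
This exceeds the 3.5 mm gap, so the wall pushes back. The portion of expansion that must be recovered elastically is δ_free − gap = 5.983 − 3.5 = 2.483 mm.
That suppressed elongation corresponds to σ = E·Δ/L = 207×10³ × 2.483/2850 = 180.3 MPa.

σ ≈ 180 MPa (compressive)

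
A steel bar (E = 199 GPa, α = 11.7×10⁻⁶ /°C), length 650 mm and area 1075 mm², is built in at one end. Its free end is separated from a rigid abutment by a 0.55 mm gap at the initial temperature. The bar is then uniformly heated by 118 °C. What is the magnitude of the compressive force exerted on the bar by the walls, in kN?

Free thermal elongation = αΔT L = 11.7×10⁻⁶ × 118 × 650 = 0.8974 mm.
The gap closes (δ_free > 0.55 mm) and the wall then resists a further 0.8974 − 0.55 = 0.3474 mm of expansion.
So σ = E(δ_free − g)/L = 199×10³ × 0.3474/650 = 106.4 MPa.
P = σA = 106.4 × 1075 = 114.3 kN.

P ≈ 114 kN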